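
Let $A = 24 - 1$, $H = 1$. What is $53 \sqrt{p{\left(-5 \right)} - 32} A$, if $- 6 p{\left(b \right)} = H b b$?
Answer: $\frac{1219 i \sqrt{1302}}{6} \approx 7330.9 i$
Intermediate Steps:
$p{\left(b \right)} = - \frac{b^{2}}{6}$ ($p{\left(b \right)} = - \frac{1 b b}{6} = - \frac{b b}{6} = - \frac{b^{2}}{6}$)
$A = 23$ ($A = 24 - 1 = 23$)
$53 \sqrt{p{\left(-5 \right)} - 32} A = 53 \sqrt{- \frac{\left(-5\right)^{2}}{6} - 32} \cdot 23 = 53 \sqrt{\left(- \frac{1}{6}\right) 25 - 32} \cdot 23 = 53 \sqrt{- \frac{25}{6} - 32} \cdot 23 = 53 \sqrt{- \frac{217}{6}} \cdot 23 = 53 \frac{i \sqrt{1302}}{6} \cdot 23 = \frac{53 i \sqrt{1302}}{6} \cdot 23 = \frac{1219 i \sqrt{1302}}{6}$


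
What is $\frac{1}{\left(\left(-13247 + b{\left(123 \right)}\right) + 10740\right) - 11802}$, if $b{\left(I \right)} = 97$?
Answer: $- \frac{1}{14212} \approx -7.0363 \cdot 10^{-5}$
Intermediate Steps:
$\frac{1}{\left(\left(-13247 + b{\left(123 \right)}\right) + 10740\right) - 11802} = \frac{1}{\left(\left(-13247 + 97\right) + 10740\right) - 11802} = \frac{1}{\left(-13150 + 10740\right) - 11802} = \frac{1}{-2410 - 11802} = \frac{1}{-14212} = - \frac{1}{14212}$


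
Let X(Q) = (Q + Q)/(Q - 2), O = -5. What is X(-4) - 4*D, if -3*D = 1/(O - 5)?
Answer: 6/5 ≈ 1.2000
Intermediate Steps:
X(Q) = 2*Q/(-2 + Q) (X(Q) = (2*Q)/(-2 + Q) = 2*Q/(-2 + Q))
D = 1/30 (D = -1/(3*(-5 - 5)) = -⅓/(-10) = -⅓*(-⅒) = 1/30 ≈ 0.033333)
X(-4) - 4*D = 2*(-4)/(-2 - 4) - 4*1/30 = 2*(-4)/(-6) - 2/15 = 2*(-4)*(-⅙) - 2/15 = 4/3 - 2/15 = 6/5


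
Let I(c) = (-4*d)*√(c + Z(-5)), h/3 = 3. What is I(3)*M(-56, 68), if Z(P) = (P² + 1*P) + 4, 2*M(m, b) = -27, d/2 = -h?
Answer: -2916*√3 ≈ -5050.7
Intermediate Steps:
h = 9 (h = 3*3 = 9)
d = -18 (d = 2*(-1*9) = 2*(-9) = -18)
M(m, b) = -27/2 (M(m, b) = (½)*(-27) = -27/2)
Z(P) = 4 + P + P² (Z(P) = (P² + P) + 4 = (P + P²) + 4 = 4 + P + P²)
I(c) = 72*√(24 + c) (I(c) = (-4*(-18))*√(c + (4 - 5 + (-5)²)) = 72*√(c + (4 - 5 + 25)) = 72*√(c + 24) = 72*√(24 + c))
I(3)*M(-56, 68) = (72*√(24 + 3))*(-27/2) = (72*√27)*(-27/2) = (72*(3*√3))*(-27/2) = (216*√3)*(-27/2) = -2916*√3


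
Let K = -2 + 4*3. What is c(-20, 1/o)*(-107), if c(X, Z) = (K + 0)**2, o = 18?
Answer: -10700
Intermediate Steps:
K = 10 (K = -2 + 12 = 10)
c(X, Z) = 100 (c(X, Z) = (10 + 0)**2 = 10**2 = 100)
c(-20, 1/o)*(-107) = 100*(-107) = -10700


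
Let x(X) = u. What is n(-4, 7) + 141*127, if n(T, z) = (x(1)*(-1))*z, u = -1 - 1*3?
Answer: 17935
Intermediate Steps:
u = -4 (u = -1 - 3 = -4)
x(X) = -4
n(T, z) = 4*z (n(T, z) = (-4*(-1))*z = 4*z)
n(-4, 7) + 141*127 = 4*7 + 141*127 = 28 + 17907 = 17935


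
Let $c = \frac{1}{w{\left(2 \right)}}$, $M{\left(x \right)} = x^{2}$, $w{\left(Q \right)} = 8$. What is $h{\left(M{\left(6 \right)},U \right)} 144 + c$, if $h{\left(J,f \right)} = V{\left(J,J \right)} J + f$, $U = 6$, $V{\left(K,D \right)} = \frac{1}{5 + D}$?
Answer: $\frac{324905}{328} \approx 990.56$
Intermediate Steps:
$h{\left(J,f \right)} = f + \frac{J}{5 + J}$ ($h{\left(J,f \right)} = \frac{J}{5 + J} + f = f + \frac{J}{5 + J}$)
$c = \frac{1}{8} \approx 0.125$
$h{\left(M{\left(6 \right)},U \right)} 144 + c = \frac{6^{2} + 6 \left(5 + 6^{2}\right)}{5 + 6^{2}} \cdot 144 + \frac{1}{8} = \frac{36 + 6 \left(5 + 36\right)}{5 + 36} \cdot 144 + \frac{1}{8} = \frac{36 + 6 \cdot 41}{41} \cdot 144 + \frac{1}{8} = \frac{36 + 246}{41} \cdot 144 + \frac{1}{8} = \frac{1}{41} \cdot 282 \cdot 144 + \frac{1}{8} = \frac{282}{41} \cdot 144 + \frac{1}{8} = \frac{40608}{41} + \frac{1}{8} = \frac{324905}{328}$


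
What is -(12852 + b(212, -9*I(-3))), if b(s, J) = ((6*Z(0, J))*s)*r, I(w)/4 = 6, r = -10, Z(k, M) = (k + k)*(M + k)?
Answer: -12852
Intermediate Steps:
Z(k, M) = 2*k*(M + k) (Z(k, M) = (2*k)*(M + k) = 2*k*(M + k))
I(w) = 24 (I(w) = 4*6 = 24)
b(s, J) = 0 (b(s, J) = ((6*(2*0*(J + 0)))*s)*(-10) = ((6*(2*0*J))*s)*(-10) = ((6*0)*s)*(-10) = (0*s)*(-10) = 0*(-10) = 0)
-(12852 + b(212, -9*I(-3))) = -(12852 + 0) = -1*12852 = -12852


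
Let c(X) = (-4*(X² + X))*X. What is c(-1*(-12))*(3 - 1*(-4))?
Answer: -52416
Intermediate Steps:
c(X) = X*(-4*X - 4*X²) (c(X) = (-4*(X + X²))*X = (-4*X - 4*X²)*X = X*(-4*X - 4*X²))
c(-1*(-12))*(3 - 1*(-4)) = (4*(-1*(-12))²*(-1 - (-1)*(-12)))*(3 - 1*(-4)) = (4*12²*(-1 - 1*12))*(3 + 4) = (4*144*(-1 - 12))*7 = (4*144*(-13))*7 = -7488*7 = -52416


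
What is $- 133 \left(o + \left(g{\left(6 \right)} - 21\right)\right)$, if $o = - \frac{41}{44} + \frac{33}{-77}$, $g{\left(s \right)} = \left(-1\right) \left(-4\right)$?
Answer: $\frac{107445}{44} \approx 2441.9$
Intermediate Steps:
$g{\left(s \right)} = 4$
$o = - \frac{419}{308}$ ($o = \left(-41\right) \frac{1}{44} + 33 \left(- \frac{1}{77}\right) = - \frac{41}{44} - \frac{3}{7} = - \frac{419}{308} \approx -1.3604$)
$- 133 \left(o + \left(g{\left(6 \right)} - 21\right)\right) = - 133 \left(- \frac{419}{308} + \left(4 - 21\right)\right) = - 133 \left(- \frac{419}{308} - 17\right) = \left(-133\right) \left(- \frac{5655}{308}\right) = \frac{107445}{44}$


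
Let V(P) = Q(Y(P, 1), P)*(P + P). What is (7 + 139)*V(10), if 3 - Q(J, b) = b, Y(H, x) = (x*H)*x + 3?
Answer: -20440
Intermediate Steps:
Y(H, x) = 3 + H*x² (Y(H, x) = (H*x)*x + 3 = H*x² + 3 = 3 + H*x²)
Q(J, b) = 3 - b
V(P) = 2*P*(3 - P) (V(P) = (3 - P)*(P + P) = (3 - P)*(2*P) = 2*P*(3 - P))
(7 + 139)*V(10) = (7 + 139)*(2*10*(3 - 1*10)) = 146*(2*10*(3 - 10)) = 146*(2*10*(-7)) = 146*(-140) = -20440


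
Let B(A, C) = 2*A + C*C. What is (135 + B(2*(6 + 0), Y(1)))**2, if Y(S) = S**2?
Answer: 25600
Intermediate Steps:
B(A, C) = C**2 + 2*A (B(A, C) = 2*A + C**2 = C**2 + 2*A)
(135 + B(2*(6 + 0), Y(1)))**2 = (135 + ((1**2)**2 + 2*(2*(6 + 0))))**2 = (135 + (1**2 + 2*(2*6)))**2 = (135 + (1 + 2*12))**2 = (135 + (1 + 24))**2 = (135 + 25)**2 = 160**2 = 25600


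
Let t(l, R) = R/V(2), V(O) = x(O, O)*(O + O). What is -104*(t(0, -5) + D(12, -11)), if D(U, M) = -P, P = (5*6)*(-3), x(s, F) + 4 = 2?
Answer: -9425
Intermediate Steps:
x(s, F) = -2 (x(s, F) = -4 + 2 = -2)
P = -90 (P = 30*(-3) = -90)
V(O) = -4*O (V(O) = -2*(O + O) = -4*O)
D(U, M) = 90 (D(U, M) = -1*(-90) = 90)
t(l, R) = -R/8 (t(l, R) = R/((-4*2)) = R/(-8) = R*(-1/8) = -R/8)
-104*(t(0, -5) + D(12, -11)) = -104*(-1/8*(-5) + 90) = -104*(5/8 + 90) = -104*725/8 = -9425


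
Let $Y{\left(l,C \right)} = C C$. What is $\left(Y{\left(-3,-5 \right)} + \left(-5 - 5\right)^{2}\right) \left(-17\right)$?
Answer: $-2125$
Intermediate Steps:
$Y{\left(l,C \right)} = C^{2}$
$\left(Y{\left(-3,-5 \right)} + \left(-5 - 5\right)^{2}\right) \left(-17\right) = \left(\left(-5\right)^{2} + \left(-5 - 5\right)^{2}\right) \left(-17\right) = \left(25 + \left(-5 - 5\right)^{2}\right) \left(-17\right) = \left(25 + \left(-10\right)^{2}\right) \left(-17\right) = \left(25 + 100\right) \left(-17\right) = 125 \left(-17\right) = -2125$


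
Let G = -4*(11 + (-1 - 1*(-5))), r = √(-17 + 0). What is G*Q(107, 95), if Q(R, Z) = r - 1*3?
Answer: 180 - 60*I*√17 ≈ 180.0 - 247.39*I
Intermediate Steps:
r = I*√17 (r = √(-17) = I*√17 ≈ 4.1231*I)
G = -60 (G = -4*(11 + (-1 + 5)) = -4*(11 + 4) = -4*15 = -60)
Q(R, Z) = -3 + I*√17 (Q(R, Z) = I*√17 - 1*3 = I*√17 - 3 = -3 + I*√17)
G*Q(107, 95) = -60*(-3 + I*√17) = 180 - 60*I*√17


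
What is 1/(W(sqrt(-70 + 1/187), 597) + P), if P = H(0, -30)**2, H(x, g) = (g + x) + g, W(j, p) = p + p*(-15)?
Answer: -1/4758 ≈ -0.00021017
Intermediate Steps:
W(j, p) = -14*p (W(j, p) = p - 15*p = -14*p)
H(x, g) = x + 2*g
P = 3600 (P = (0 + 2*(-30))**2 = (0 - 60)**2 = (-60)**2 = 3600)
1/(W(sqrt(-70 + 1/187), 597) + P) = 1/(-14*597 + 3600) = 1/(-8358 + 3600) = 1/(-4758) = -1/4758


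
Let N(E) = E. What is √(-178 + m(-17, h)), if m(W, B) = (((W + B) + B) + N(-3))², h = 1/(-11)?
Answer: √27746/11 ≈ 15.143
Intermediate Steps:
h = -1/11 ≈ -0.090909
m(W, B) = (-3 + W + 2*B)² (m(W, B) = (((W + B) + B) - 3)² = (((B + W) + B) - 3)² = ((W + 2*B) - 3)² = (-3 + W + 2*B)²)
√(-178 + m(-17, h)) = √(-178 + (-3 - 17 + 2*(-1/11))²) = √(-178 + (-3 - 17 - 2/11)²) = √(-178 + (-222/11)²) = √(-178 + 49284/121) = √(27746/121) = √27746/11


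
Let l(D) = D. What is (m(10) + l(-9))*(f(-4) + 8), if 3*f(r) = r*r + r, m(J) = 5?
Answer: -48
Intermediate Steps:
f(r) = r/3 + r²/3 (f(r) = (r*r + r)/3 = (r² + r)/3 = (r + r²)/3 = r/3 + r²/3)
(m(10) + l(-9))*(f(-4) + 8) = (5 - 9)*((⅓)*(-4)*(1 - 4) + 8) = -4*((⅓)*(-4)*(-3) + 8) = -4*(4 + 8) = -4*12 = -48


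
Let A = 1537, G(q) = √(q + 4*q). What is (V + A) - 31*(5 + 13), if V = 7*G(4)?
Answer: 979 + 14*√5 ≈ 1010.3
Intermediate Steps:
G(q) = √5*√q (G(q) = √(5*q) = √5*√q)
V = 14*√5 (V = 7*(√5*√4) = 7*(√5*2) = 7*(2*√5) = 14*√5 ≈ 31.305)
(V + A) - 31*(5 + 13) = (14*√5 + 1537) - 31*(5 + 13) = (1537 + 14*√5) - 31*18 = (1537 + 14*√5) - 558 = 979 + 14*√5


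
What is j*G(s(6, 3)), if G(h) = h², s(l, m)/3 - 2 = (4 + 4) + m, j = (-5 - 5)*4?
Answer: -60840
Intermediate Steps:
j = -40 (j = -10*4 = -40)
s(l, m) = 30 + 3*m (s(l, m) = 6 + 3*((4 + 4) + m) = 6 + 3*(8 + m) = 6 + (24 + 3*m) = 30 + 3*m)
j*G(s(6, 3)) = -40*(30 + 3*3)² = -40*(30 + 9)² = -40*39² = -40*1521 = -60840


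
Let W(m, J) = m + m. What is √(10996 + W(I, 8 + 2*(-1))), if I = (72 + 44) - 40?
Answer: 2*√2787 ≈ 105.58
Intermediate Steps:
I = 76 (I = 116 - 40 = 76)
W(m, J) = 2*m
√(10996 + W(I, 8 + 2*(-1))) = √(10996 + 2*76) = √(10996 + 152) = √11148 = 2*√2787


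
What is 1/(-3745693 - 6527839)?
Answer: -1/10273532 ≈ -9.7338e-8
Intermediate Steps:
1/(-3745693 - 6527839) = 1/(-10273532) = -1/10273532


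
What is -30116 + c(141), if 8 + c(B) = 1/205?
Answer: -6175419/205 ≈ -30124.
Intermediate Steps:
c(B) = -1639/205 (c(B) = -8 + 1/205 = -1639/205)
-30116 + c(141) = -30116 - 1639/205 = -6175419/205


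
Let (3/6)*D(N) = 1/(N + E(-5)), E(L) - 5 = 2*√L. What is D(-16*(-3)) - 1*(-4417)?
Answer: 12495799/2829 - 4*I*√5/2829 ≈ 4417.0 - 0.0031616*I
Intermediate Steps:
E(L) = 5 + 2*√L
D(N) = 2/(5 + N + 2*I*√5) (D(N) = 2/(N + (5 + 2*√(-5))) = 2/(N + (5 + 2*(I*√5))) = 2/(N + (5 + 2*I*√5)) = 2/(5 + N + 2*I*√5))
D(-16*(-3)) - 1*(-4417) = 2/(5 - 16*(-3) + 2*I*√5) - 1*(-4417) = 2/(5 + 48 + 2*I*√5) + 4417 = 2/(53 + 2*I*√5) + 4417 = 4417 + 2/(53 + 2*I*√5)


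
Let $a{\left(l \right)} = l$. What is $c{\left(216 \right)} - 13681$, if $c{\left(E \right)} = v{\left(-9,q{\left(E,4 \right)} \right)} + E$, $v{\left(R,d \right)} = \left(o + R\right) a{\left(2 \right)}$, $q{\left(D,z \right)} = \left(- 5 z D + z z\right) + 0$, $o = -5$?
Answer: $-13493$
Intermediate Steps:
$q{\left(D,z \right)} = z^{2} - 5 D z$ ($q{\left(D,z \right)} = \left(- 5 D z + z^{2}\right) + 0 = \left(z^{2} - 5 D z\right) + 0 = z^{2} - 5 D z$)
$v{\left(R,d \right)} = -10 + 2 R$ ($v{\left(R,d \right)} = \left(-5 + R\right) 2 = -10 + 2 R$)
$c{\left(E \right)} = -28 + E$ ($c{\left(E \right)} = \left(-10 + 2 \left(-9\right)\right) + E = \left(-10 - 18\right) + E = -28 + E$)
$c{\left(216 \right)} - 13681 = \left(-28 + 216\right) - 13681 = 188 - 13681 = -13493$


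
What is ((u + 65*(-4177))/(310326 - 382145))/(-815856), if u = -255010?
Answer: -15955/1775574608 ≈ -8.9858e-6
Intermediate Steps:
((u + 65*(-4177))/(310326 - 382145))/(-815856) = ((-255010 + 65*(-4177))/(310326 - 382145))/(-815856) = ((-255010 - 271505)/(-71819))*(-1/815856) = -526515*(-1/71819)*(-1/815856) = (47865/6529)*(-1/815856) = -15955/1775574608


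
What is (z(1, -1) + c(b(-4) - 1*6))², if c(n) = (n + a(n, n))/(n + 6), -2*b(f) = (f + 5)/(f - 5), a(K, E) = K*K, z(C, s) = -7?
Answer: 88303609/324 ≈ 2.7254e+5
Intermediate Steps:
a(K, E) = K²
b(f) = -(5 + f)/(2*(-5 + f)) (b(f) = -(f + 5)/(2*(f - 5)) = -(5 + f)/(2*(-5 + f)))
c(n) = (n + n²)/(6 + n) (c(n) = (n + n²)/(n + 6) = (n + n²)/(6 + n))
(z(1, -1) + c(b(-4) - 1*6))² = (-7 + ((-5 - 1*(-4))/(2*(-5 - 4)) - 1*6)*(1 + ((-5 - 1*(-4))/(2*(-5 - 4)) - 1*6))/(6 + ((-5 - 1*(-4))/(2*(-5 - 4)) - 1*6)))² = (-7 + ((½)*(-5 + 4)/(-9) - 6)*(1 + ((½)*(-5 + 4)/(-9) - 6))/(6 + ((½)*(-5 + 4)/(-9) - 6)))² = (-7 + ((½)*(-⅑)*(-1) - 6)*(1 + ((½)*(-⅑)*(-1) - 6))/(6 + ((½)*(-⅑)*(-1) - 6)))² = (-7 + (1/18 - 6)*(1 + (1/18 - 6))/(6 + (1/18 - 6)))² = (-7 - 107*(1 - 107/18)/(18*(6 - 107/18)))² = (-7 - 107/18*(-89/18)/1/18)² = (-7 - 107/18*18*(-89/18))² = (-7 + 9523/18)² = (9397/18)² = 88303609/324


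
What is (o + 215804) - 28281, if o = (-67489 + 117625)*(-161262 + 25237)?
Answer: -6819561877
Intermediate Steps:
o = -6819749400 (o = 50136*(-136025) = -6819749400)
(o + 215804) - 28281 = (-6819749400 + 215804) - 28281 = -6819533596 - 28281 = -6819561877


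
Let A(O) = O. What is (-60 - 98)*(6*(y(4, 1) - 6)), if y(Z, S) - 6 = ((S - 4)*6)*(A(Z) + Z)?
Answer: 136512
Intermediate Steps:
y(Z, S) = 6 + 2*Z*(-24 + 6*S) (y(Z, S) = 6 + ((S - 4)*6)*(Z + Z) = 6 + ((-4 + S)*6)*(2*Z) = 6 + (-24 + 6*S)*(2*Z) = 6 + 2*Z*(-24 + 6*S))
(-60 - 98)*(6*(y(4, 1) - 6)) = (-60 - 98)*(6*((6 - 48*4 + 12*1*4) - 6)) = -948*((6 - 192 + 48) - 6) = -948*(-138 - 6) = -948*(-144) = -158*(-864) = 136512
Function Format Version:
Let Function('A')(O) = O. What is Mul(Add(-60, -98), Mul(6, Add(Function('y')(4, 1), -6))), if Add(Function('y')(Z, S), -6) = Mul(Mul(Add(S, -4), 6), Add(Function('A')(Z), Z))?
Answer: 136512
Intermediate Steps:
Function('y')(Z, S) = Add(6, Mul(2, Z, Add(-24, Mul(6, S)))) (Function('y')(Z, S) = Add(6, Mul(Mul(Add(S, -4), 6), Add(Z, Z))) = Add(6, Mul(Mul(Add(-4, S), 6), Mul(2, Z))) = Add(6, Mul(Add(-24, Mul(6, S)), Mul(2, Z))) = Add(6, Mul(2, Z, Add(-24, Mul(6, S)))))
Mul(Add(-60, -98), Mul(6, Add(Function('y')(4, 1), -6))) = Mul(Add(-60, -98), Mul(6, Add(Add(6, Mul(-48, 4), Mul(12, 1, 4)), -6))) = Mul(-158, Mul(6, Add(Add(6, -192, 48), -6))) = Mul(-158, Mul(6, Add(-138, -6))) = Mul(-158, Mul(6, -144)) = Mul(-158, -864) = 136512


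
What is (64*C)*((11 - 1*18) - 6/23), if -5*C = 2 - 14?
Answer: -128256/115 ≈ -1115.3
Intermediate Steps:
C = 12/5 (C = -(2 - 14)/5 = -⅕*(-12) = 12/5 ≈ 2.4000)
(64*C)*((11 - 1*18) - 6/23) = (64*(12/5))*((11 - 1*18) - 6/23) = 768*((11 - 18) - 6*1/23)/5 = 768*(-7 - 6/23)/5 = (768/5)*(-167/23) = -128256/115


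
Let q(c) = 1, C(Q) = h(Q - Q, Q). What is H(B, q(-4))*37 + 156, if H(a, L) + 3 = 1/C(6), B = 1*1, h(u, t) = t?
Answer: 307/6 ≈ 51.167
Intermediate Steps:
C(Q) = Q
B = 1
H(a, L) = -17/6 (H(a, L) = -3 + 1/6 = -17/6)
H(B, q(-4))*37 + 156 = -17/6*37 + 156 = -629/6 + 156 = 307/6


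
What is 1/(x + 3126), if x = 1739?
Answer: 1/4865 ≈ 0.00020555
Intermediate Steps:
1/(x + 3126) = 1/(1739 + 3126) = 1/4865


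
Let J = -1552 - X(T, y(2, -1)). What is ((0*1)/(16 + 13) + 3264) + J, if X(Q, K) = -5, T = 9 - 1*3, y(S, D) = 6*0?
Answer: 1717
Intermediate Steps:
y(S, D) = 0
T = 6 (T = 9 - 3 = 6)
J = -1547 (J = -1552 - 1*(-5) = -1552 + 5 = -1547)
((0*1)/(16 + 13) + 3264) + J = ((0*1)/(16 + 13) + 3264) - 1547 = (0/29 + 3264) - 1547 = (0*(1/29) + 3264) - 1547 = (0 + 3264) - 1547 = 3264 - 1547 = 1717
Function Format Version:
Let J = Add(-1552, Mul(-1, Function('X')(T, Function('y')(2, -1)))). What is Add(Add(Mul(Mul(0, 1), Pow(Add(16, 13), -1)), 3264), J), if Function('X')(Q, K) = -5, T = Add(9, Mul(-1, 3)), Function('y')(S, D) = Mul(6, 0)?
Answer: 1717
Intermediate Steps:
Function('y')(S, D) = 0
T = 6 (T = Add(9, -3) = 6)
J = -1547 (J = Add(-1552, Mul(-1, -5)) = Add(-1552, 5) = -1547)
Add(Add(Mul(Mul(0, 1), Pow(Add(16, 13), -1)), 3264), J) = Add(Add(Mul(Mul(0, 1), Pow(Add(16, 13), -1)), 3264), -1547) = Add(Add(Mul(0, Pow(29, -1)), 3264), -1547) = Add(Add(Mul(0, Rational(1, 29)), 3264), -1547) = Add(Add(0, 3264), -1547) = Add(3264, -1547) = 1717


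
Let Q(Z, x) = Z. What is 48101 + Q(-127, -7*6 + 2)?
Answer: 47974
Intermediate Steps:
48101 + Q(-127, -7*6 + 2) = 48101 - 127 = 47974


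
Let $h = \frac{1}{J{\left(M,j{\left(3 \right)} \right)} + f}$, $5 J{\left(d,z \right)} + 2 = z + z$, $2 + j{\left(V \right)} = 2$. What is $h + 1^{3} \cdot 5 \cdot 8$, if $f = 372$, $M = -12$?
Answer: $\frac{74325}{1858} \approx 40.003$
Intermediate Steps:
$j{\left(V \right)} = 0$ ($j{\left(V \right)} = -2 + 2 = 0$)
$J{\left(d,z \right)} = - \frac{2}{5} + \frac{2 z}{5}$ ($J{\left(d,z \right)} = - \frac{2}{5} + \frac{z + z}{5} = - \frac{2}{5} + \frac{2 z}{5}$)
$h = \frac{5}{1858}$ ($h = \frac{1}{\left(- \frac{2}{5} + \frac{2}{5} \cdot 0\right) + 372} = \frac{1}{\left(- \frac{2}{5} + 0\right) + 372} = \frac{1}{- \frac{2}{5} + 372} = \frac{1}{\frac{1858}{5}} = \frac{5}{1858} \approx 0.0026911$)
$h + 1^{3} \cdot 5 \cdot 8 = \frac{5}{1858} + 1^{3} \cdot 5 \cdot 8 = \frac{5}{1858} + 1 \cdot 5 \cdot 8 = \frac{5}{1858} + 5 \cdot 8 = \frac{5}{1858} + 40 = \frac{74325}{1858}$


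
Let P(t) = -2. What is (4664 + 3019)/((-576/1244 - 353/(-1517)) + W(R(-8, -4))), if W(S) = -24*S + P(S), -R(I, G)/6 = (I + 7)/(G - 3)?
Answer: 25373176647/60571655 ≈ 418.90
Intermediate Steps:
R(I, G) = -6*(7 + I)/(-3 + G) (R(I, G) = -6*(I + 7)/(G - 3) = -6*(7 + I)/(-3 + G))
W(S) = -2 - 24*S (W(S) = -24*S - 2 = -2 - 24*S)
(4664 + 3019)/((-576/1244 - 353/(-1517)) + W(R(-8, -4))) = (4664 + 3019)/((-576/1244 - 353/(-1517)) + (-2 - 144*(-7 - 1*(-8))/(-3 - 4))) = 7683/((-576*1/1244 - 353*(-1/1517)) + (-2 - 144*(-7 + 8)/(-7))) = 7683/((-144/311 + 353/1517) + (-2 - 144*(-1)/7)) = 7683/(-108665/471787 + (-2 - 24*(-6/7))) = 7683/(-108665/471787 + (-2 + 144/7)) = 7683/(-108665/471787 + 130/7) = 7683/(60571655/3302509) = 7683*(3302509/60571655) = 25373176647/60571655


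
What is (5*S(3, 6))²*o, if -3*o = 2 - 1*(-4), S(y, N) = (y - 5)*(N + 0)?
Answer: -7200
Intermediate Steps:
S(y, N) = N*(-5 + y) (S(y, N) = (-5 + y)*N = N*(-5 + y))
o = -2 (o = -(2 - 1*(-4))/3 = -(2 + 4)/3 = -⅓*6 = -2)
(5*S(3, 6))²*o = (5*(6*(-5 + 3)))²*(-2) = (5*(6*(-2)))²*(-2) = (5*(-12))²*(-2) = (-60)²*(-2) = 3600*(-2) = -7200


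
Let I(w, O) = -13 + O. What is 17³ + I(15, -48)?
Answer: 4852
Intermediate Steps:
17³ + I(15, -48) = 17³ + (-13 - 48) = 4913 - 61 = 4852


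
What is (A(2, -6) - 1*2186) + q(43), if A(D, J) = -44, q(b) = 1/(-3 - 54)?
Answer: -127111/57 ≈ -2230.0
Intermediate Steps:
q(b) = -1/57 (q(b) = 1/(-57) = -1/57)
(A(2, -6) - 1*2186) + q(43) = (-44 - 1*2186) - 1/57 = (-44 - 2186) - 1/57 = -2230 - 1/57 = -127111/57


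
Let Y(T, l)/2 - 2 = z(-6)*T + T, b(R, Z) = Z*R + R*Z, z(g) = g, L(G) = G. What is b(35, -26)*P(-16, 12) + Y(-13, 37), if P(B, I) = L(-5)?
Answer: 9234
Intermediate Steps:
P(B, I) = -5
b(R, Z) = 2*R*Z (b(R, Z) = R*Z + R*Z = 2*R*Z)
Y(T, l) = 4 - 10*T (Y(T, l) = 4 + 2*(-6*T + T) = 4 + 2*(-5*T) = 4 - 10*T)
b(35, -26)*P(-16, 12) + Y(-13, 37) = (2*35*(-26))*(-5) + (4 - 10*(-13)) = -1820*(-5) + (4 + 130) = 9100 + 134 = 9234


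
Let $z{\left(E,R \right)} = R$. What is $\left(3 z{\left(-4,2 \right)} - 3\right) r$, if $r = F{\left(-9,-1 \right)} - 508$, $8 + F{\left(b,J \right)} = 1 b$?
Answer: $-1575$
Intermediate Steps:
$F{\left(b,J \right)} = -8 + b$ ($F{\left(b,J \right)} = -8 + 1 b = -8 + b$)
$r = -525$ ($r = \left(-8 - 9\right) - 508 = -17 - 508 = -525$)
$\left(3 z{\left(-4,2 \right)} - 3\right) r = \left(3 \cdot 2 - 3\right) \left(-525\right) = \left(6 - 3\right) \left(-525\right) = 3 \left(-525\right) = -1575$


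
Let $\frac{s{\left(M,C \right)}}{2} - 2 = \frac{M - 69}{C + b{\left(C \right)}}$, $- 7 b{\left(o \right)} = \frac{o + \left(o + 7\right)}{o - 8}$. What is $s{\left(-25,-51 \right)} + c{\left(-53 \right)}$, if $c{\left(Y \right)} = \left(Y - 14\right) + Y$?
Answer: $- \frac{1188342}{10579} \approx -112.33$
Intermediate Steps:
$b{\left(o \right)} = - \frac{7 + 2 o}{7 \left(-8 + o\right)}$ ($b{\left(o \right)} = - \frac{\left(o + \left(o + 7\right)\right) \frac{1}{o - 8}}{7} = - \frac{\left(o + \left(7 + o\right)\right) \frac{1}{-8 + o}}{7} = - \frac{\left(7 + 2 o\right) \frac{1}{-8 + o}}{7} = - \frac{\frac{1}{-8 + o} \left(7 + 2 o\right)}{7} = - \frac{7 + 2 o}{7 \left(-8 + o\right)}$)
$c{\left(Y \right)} = -14 + 2 Y$ ($c{\left(Y \right)} = \left(-14 + Y\right) + Y = -14 + 2 Y$)
$s{\left(M,C \right)} = 4 + \frac{2 \left(-69 + M\right)}{C + \frac{-7 - 2 C}{7 \left(-8 + C\right)}}$ ($s{\left(M,C \right)} = 4 + 2 \frac{M - 69}{C + \frac{-7 - 2 C}{7 \left(-8 + C\right)}} = 4 + 2 \frac{-69 + M}{C + \frac{-7 - 2 C}{7 \left(-8 + C\right)}} = 4 + \frac{2 \left(-69 + M\right)}{C + \frac{-7 - 2 C}{7 \left(-8 + C\right)}}$)
$s{\left(-25,-51 \right)} + c{\left(-53 \right)} = \frac{2 \left(-14 - -204 + 7 \left(-8 - 51\right) \left(-69 - 25 + 2 \left(-51\right)\right)\right)}{-7 - -102 + 7 \left(-51\right) \left(-8 - 51\right)} + \left(-14 + 2 \left(-53\right)\right) = \frac{2 \left(-14 + 204 + 7 \left(-59\right) \left(-69 - 25 - 102\right)\right)}{-7 + 102 + 7 \left(-51\right) \left(-59\right)} - 120 = \frac{2 \left(-14 + 204 + 7 \left(-59\right) \left(-196\right)\right)}{-7 + 102 + 21063} - 120 = \frac{2 \left(-14 + 204 + 80948\right)}{21158} - 120 = 2 \cdot \frac{1}{21158} \cdot 81138 - 120 = \frac{81138}{10579} - 120 = - \frac{1188342}{10579}$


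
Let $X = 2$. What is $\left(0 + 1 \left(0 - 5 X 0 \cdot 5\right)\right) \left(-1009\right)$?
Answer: $0$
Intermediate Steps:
$\left(0 + 1 \left(0 - 5 X 0 \cdot 5\right)\right) \left(-1009\right) = \left(0 + 1 \left(0 - 5 \cdot 2 \cdot 0 \cdot 5\right)\right) \left(-1009\right) = \left(0 + 1 \left(0 - 5 \cdot 0 \cdot 5\right)\right) \left(-1009\right) = \left(0 + 1 \left(0 - 0\right)\right) \left(-1009\right) = \left(0 + 1 \left(0 + 0\right)\right) \left(-1009\right) = \left(0 + 1 \cdot 0\right) \left(-1009\right) = \left(0 + 0\right) \left(-1009\right) = 0 \left(-1009\right) = 0$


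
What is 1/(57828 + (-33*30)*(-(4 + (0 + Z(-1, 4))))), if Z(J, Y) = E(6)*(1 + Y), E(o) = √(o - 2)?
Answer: 1/71688 ≈ 1.3949e-5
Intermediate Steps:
E(o) = √(-2 + o)
Z(J, Y) = 2 + 2*Y (Z(J, Y) = √(-2 + 6)*(1 + Y) = √4*(1 + Y) = 2*(1 + Y) = 2 + 2*Y)
1/(57828 + (-33*30)*(-(4 + (0 + Z(-1, 4))))) = 1/(57828 + (-33*30)*(-(4 + (0 + (2 + 2*4))))) = 1/(57828 - (-990)*(4 + (0 + (2 + 8)))) = 1/(57828 - (-990)*(4 + (0 + 10))) = 1/(57828 - (-990)*(4 + 10)) = 1/(57828 - (-990)*14) = 1/(57828 - 990*(-14)) = 1/(57828 + 13860) = 1/71688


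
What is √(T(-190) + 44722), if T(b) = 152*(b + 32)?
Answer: √20706 ≈ 143.90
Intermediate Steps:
T(b) = 4864 + 152*b (T(b) = 152*(32 + b) = 4864 + 152*b)
√(T(-190) + 44722) = √((4864 + 152*(-190)) + 44722) = √((4864 - 28880) + 44722) = √(-24016 + 44722) = √20706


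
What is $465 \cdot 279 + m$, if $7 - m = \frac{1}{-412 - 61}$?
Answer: $\frac{61367967}{473} \approx 1.2974 \cdot 10^{5}$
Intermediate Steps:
$m = \frac{3312}{473}$ ($m = 7 - \frac{1}{-412 - 61} = 7 - \frac{1}{-473} = 7 - - \frac{1}{473} = 7 + \frac{1}{473} = \frac{3312}{473} \approx 7.0021$)
$465 \cdot 279 + m = 465 \cdot 279 + \frac{3312}{473} = 129735 + \frac{3312}{473} = \frac{61367967}{473}$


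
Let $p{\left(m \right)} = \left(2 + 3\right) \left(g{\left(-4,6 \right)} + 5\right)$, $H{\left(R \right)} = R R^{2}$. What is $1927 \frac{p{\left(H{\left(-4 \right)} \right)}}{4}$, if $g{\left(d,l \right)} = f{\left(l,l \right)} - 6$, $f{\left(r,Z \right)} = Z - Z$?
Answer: $- \frac{9635}{4} \approx -2408.8$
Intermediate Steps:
$H{\left(R \right)} = R^{3}$
$f{\left(r,Z \right)} = 0$
$g{\left(d,l \right)} = -6$ ($g{\left(d,l \right)} = 0 - 6 = -6$)
$p{\left(m \right)} = -5$ ($p{\left(m \right)} = \left(2 + 3\right) \left(-6 + 5\right) = 5 \left(-1\right) = -5$)
$1927 \frac{p{\left(H{\left(-4 \right)} \right)}}{4} = 1927 \left(- \frac{5}{4}\right) = - \frac{9635}{4}$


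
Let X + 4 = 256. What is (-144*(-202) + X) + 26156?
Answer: 55496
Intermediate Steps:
X = 252 (X = -4 + 256 = 252)
(-144*(-202) + X) + 26156 = (-144*(-202) + 252) + 26156 = (29088 + 252) + 26156 = 29340 + 26156 = 55496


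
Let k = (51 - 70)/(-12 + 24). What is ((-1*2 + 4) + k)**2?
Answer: 25/144 ≈ 0.17361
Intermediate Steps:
k = -19/12 ≈ -1.5833
((-1*2 + 4) + k)**2 = ((-1*2 + 4) - 19/12)**2 = ((-2 + 4) - 19/12)**2 = (2 - 19/12)**2 = (5/12)**2 = 25/144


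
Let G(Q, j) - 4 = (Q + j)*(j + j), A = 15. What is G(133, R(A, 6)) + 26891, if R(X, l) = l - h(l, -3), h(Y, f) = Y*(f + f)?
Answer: 41595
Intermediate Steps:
h(Y, f) = 2*Y*f (h(Y, f) = Y*(2*f) = 2*Y*f)
R(X, l) = 7*l (R(X, l) = l - 2*l*(-3) = l - (-6)*l = l + 6*l = 7*l)
G(Q, j) = 4 + 2*j*(Q + j) (G(Q, j) = 4 + (Q + j)*(j + j) = 4 + (Q + j)*(2*j) = 4 + 2*j*(Q + j))
G(133, R(A, 6)) + 26891 = (4 + 2*(7*6)² + 2*133*(7*6)) + 26891 = (4 + 2*42² + 2*133*42) + 26891 = (4 + 2*1764 + 11172) + 26891 = (4 + 3528 + 11172) + 26891 = 14704 + 26891 = 41595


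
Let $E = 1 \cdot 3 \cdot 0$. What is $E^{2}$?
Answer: $0$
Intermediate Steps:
$E = 0$ ($E = 3 \cdot 0 = 0$)
$E^{2} = 0^{2} = 0$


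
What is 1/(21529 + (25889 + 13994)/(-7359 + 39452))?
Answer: 32093/690970080 ≈ 4.6446e-5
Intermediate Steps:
1/(21529 + (25889 + 13994)/(-7359 + 39452)) = 1/(21529 + 39883/32093) = 1/(690970080/32093) = 32093/690970080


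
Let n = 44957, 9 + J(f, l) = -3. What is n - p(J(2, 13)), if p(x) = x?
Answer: 44969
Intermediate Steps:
J(f, l) = -12 (J(f, l) = -9 - 3 = -12)
n - p(J(2, 13)) = 44957 - 1*(-12) = 44957 + 12 = 44969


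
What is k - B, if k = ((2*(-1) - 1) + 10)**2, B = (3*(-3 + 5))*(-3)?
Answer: 67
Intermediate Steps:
B = -18 (B = (3*2)*(-3) = 6*(-3) = -18)
k = 49 (k = ((-2 - 1) + 10)**2 = (-3 + 10)**2 = 7**2 = 49)
k - B = 49 - 1*(-18) = 49 + 18 = 67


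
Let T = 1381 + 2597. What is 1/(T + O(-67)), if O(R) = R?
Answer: 1/3911 ≈ 0.00025569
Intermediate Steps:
T = 3978
1/(T + O(-67)) = 1/(3978 - 67) = 1/3911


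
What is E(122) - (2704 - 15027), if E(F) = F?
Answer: 12445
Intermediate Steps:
E(122) - (2704 - 15027) = 122 - (2704 - 15027) = 122 - 1*(-12323) = 122 + 12323 = 12445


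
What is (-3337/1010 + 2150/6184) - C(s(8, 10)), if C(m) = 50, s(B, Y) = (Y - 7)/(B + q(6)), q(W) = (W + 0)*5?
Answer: -82689127/1561460 ≈ -52.956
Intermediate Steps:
q(W) = 5*W (q(W) = W*5 = 5*W)
s(B, Y) = (-7 + Y)/(30 + B) (s(B, Y) = (Y - 7)/(B + 5*6) = (-7 + Y)/(B + 30) = (-7 + Y)/(30 + B))
(-3337/1010 + 2150/6184) - C(s(8, 10)) = (-3337/1010 + 2150/6184) - 1*50 = (-3337*1/1010 + 2150*(1/6184)) - 50 = (-3337/1010 + 1075/3092) - 50 = -4616127/1561460 - 50 = -82689127/1561460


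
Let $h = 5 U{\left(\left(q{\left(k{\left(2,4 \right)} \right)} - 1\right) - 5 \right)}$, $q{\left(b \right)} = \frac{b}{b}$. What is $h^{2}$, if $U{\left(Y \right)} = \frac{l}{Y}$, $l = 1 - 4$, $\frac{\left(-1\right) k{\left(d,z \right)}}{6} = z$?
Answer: $9$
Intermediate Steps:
$k{\left(d,z \right)} = - 6 z$
$q{\left(b \right)} = 1$
$l = -3$ ($l = 1 - 4 = -3$)
$U{\left(Y \right)} = - \frac{3}{Y}$
$h = 3$ ($h = 5 \left(- \frac{3}{\left(1 - 1\right) - 5}\right) = 5 \left(- \frac{3}{0 - 5}\right) = 5 \left(- \frac{3}{-5}\right) = 5 \left(\left(-3\right) \left(- \frac{1}{5}\right)\right) = 5 \cdot \frac{3}{5} = 3$)
$h^{2} = 3^{2} = 9$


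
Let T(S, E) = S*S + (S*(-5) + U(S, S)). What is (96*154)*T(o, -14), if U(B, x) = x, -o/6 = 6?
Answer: 21288960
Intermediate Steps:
o = -36 (o = -6*6 = -36)
T(S, E) = S**2 - 4*S (T(S, E) = S*S + (S*(-5) + S) = S**2 + (-5*S + S) = S**2 - 4*S)
(96*154)*T(o, -14) = (96*154)*(-36*(-4 - 36)) = 14784*(-36*(-40)) = 14784*1440 = 21288960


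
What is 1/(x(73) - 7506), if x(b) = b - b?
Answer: -1/7506 ≈ -0.00013323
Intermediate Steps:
x(b) = 0
1/(x(73) - 7506) = 1/(0 - 7506) = 1/(-7506) = -1/7506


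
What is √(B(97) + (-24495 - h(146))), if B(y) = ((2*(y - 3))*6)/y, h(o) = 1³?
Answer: 58*I*√68482/97 ≈ 156.47*I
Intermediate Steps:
h(o) = 1
B(y) = (-36 + 12*y)/y (B(y) = ((2*(-3 + y))*6)/y = ((-6 + 2*y)*6)/y = (-36 + 12*y)/y)
√(B(97) + (-24495 - h(146))) = √((12 - 36/97) + (-24495 - 1*1)) = √((12 - 36*1/97) + (-24495 - 1)) = √((12 - 36/97) - 24496) = √(1128/97 - 24496) = √(-2374984/97) = 58*I*√68482/97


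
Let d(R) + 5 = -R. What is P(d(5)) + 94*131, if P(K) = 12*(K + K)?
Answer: 12074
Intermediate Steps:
d(R) = -5 - R
P(K) = 24*K (P(K) = 12*(2*K) = 24*K)
P(d(5)) + 94*131 = 24*(-5 - 1*5) + 94*131 = 24*(-5 - 5) + 12314 = 24*(-10) + 12314 = -240 + 12314 = 12074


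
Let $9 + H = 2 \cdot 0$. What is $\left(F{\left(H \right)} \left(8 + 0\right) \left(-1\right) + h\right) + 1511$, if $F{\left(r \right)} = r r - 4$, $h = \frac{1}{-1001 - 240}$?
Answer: $\frac{1110694}{1241} \approx 895.0$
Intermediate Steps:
$H = -9$ ($H = -9 + 2 \cdot 0 = -9 + 0 = -9$)
$h = - \frac{1}{1241}$ ($h = \frac{1}{-1241} = - \frac{1}{1241} \approx -0.0008058$)
$F{\left(r \right)} = -4 + r^{2}$ ($F{\left(r \right)} = r^{2} - 4 = -4 + r^{2}$)
$\left(F{\left(H \right)} \left(8 + 0\right) \left(-1\right) + h\right) + 1511 = \left(\left(-4 + \left(-9\right)^{2}\right) \left(8 + 0\right) \left(-1\right) - \frac{1}{1241}\right) + 1511 = \left(\left(-4 + 81\right) 8 \left(-1\right) - \frac{1}{1241}\right) + 1511 = \left(77 \cdot 8 \left(-1\right) - \frac{1}{1241}\right) + 1511 = \left(616 \left(-1\right) - \frac{1}{1241}\right) + 1511 = \left(-616 - \frac{1}{1241}\right) + 1511 = - \frac{764457}{1241} + 1511 = \frac{1110694}{1241}$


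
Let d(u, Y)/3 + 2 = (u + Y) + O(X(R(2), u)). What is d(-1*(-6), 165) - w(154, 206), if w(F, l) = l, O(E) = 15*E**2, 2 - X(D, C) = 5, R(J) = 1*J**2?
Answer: 706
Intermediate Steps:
R(J) = J**2
X(D, C) = -3 (X(D, C) = 2 - 1*5 = 2 - 5 = -3)
d(u, Y) = 399 + 3*Y + 3*u (d(u, Y) = -6 + 3*((u + Y) + 15*(-3)**2) = -6 + 3*((Y + u) + 15*9) = -6 + 3*((Y + u) + 135) = -6 + 3*(135 + Y + u) = -6 + (405 + 3*Y + 3*u) = 399 + 3*Y + 3*u)
d(-1*(-6), 165) - w(154, 206) = (399 + 3*165 + 3*(-1*(-6))) - 1*206 = (399 + 495 + 3*6) - 206 = (399 + 495 + 18) - 206 = 912 - 206 = 706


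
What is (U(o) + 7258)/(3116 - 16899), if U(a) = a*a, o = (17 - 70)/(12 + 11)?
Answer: -3842291/7291207 ≈ -0.52698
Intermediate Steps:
o = -53/23 ≈ -2.3043
U(a) = a²
(U(o) + 7258)/(3116 - 16899) = ((-53/23)² + 7258)/(3116 - 16899) = (2809/529 + 7258)/(-13783) = (3842291/529)*(-1/13783) = -3842291/7291207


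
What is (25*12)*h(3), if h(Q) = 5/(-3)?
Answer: -500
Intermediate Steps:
h(Q) = -5/3 (h(Q) = 5*(-⅓) = -5/3)
(25*12)*h(3) = (25*12)*(-5/3) = 300*(-5/3) = -500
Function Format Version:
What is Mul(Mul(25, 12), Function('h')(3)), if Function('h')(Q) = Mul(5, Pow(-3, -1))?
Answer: -500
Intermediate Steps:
Function('h')(Q) = Rational(-5, 3) (Function('h')(Q) = Mul(5, Rational(-1, 3)) = Rational(-5, 3))
Mul(Mul(25, 12), Function('h')(3)) = Mul(Mul(25, 12), Rational(-5, 3)) = Mul(300, Rational(-5, 3)) = -500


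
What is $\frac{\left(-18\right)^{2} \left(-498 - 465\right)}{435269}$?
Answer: $- \frac{312012}{435269} \approx -0.71683$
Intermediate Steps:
$\frac{\left(-18\right)^{2} \left(-498 - 465\right)}{435269} = 324 \left(-963\right) \frac{1}{435269} = \left(-312012\right) \frac{1}{435269} = - \frac{312012}{435269}$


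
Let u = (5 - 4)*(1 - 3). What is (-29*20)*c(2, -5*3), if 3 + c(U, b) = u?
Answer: 2900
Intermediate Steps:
u = -2 (u = 1*(-2) = -2)
c(U, b) = -5 (c(U, b) = -3 - 2 = -5)
(-29*20)*c(2, -5*3) = -29*20*(-5) = -580*(-5) = 2900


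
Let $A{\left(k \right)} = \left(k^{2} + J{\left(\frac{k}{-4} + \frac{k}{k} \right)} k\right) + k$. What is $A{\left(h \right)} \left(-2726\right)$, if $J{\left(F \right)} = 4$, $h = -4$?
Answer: $10904$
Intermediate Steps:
$A{\left(k \right)} = k^{2} + 5 k$ ($A{\left(k \right)} = \left(k^{2} + 4 k\right) + k = k^{2} + 5 k$)
$A{\left(h \right)} \left(-2726\right) = - 4 \left(5 - 4\right) \left(-2726\right) = \left(-4\right) 1 \left(-2726\right) = \left(-4\right) \left(-2726\right) = 10904$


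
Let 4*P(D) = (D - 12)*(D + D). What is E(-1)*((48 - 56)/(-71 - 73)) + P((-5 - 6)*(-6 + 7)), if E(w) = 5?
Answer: 1141/9 ≈ 126.78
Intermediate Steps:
P(D) = D*(-12 + D)/2 (P(D) = ((D - 12)*(D + D))/4 = ((-12 + D)*(2*D))/4 = (2*D*(-12 + D))/4 = D*(-12 + D)/2)
E(-1)*((48 - 56)/(-71 - 73)) + P((-5 - 6)*(-6 + 7)) = 5*((48 - 56)/(-71 - 73)) + ((-5 - 6)*(-6 + 7))*(-12 + (-5 - 6)*(-6 + 7))/2 = 5*(-8/(-144)) + (-11*1)*(-12 - 11*1)/2 = 5*(-8*(-1/144)) + (½)*(-11)*(-12 - 11) = 5*(1/18) + (½)*(-11)*(-23) = 5/18 + 253/2 = 1141/9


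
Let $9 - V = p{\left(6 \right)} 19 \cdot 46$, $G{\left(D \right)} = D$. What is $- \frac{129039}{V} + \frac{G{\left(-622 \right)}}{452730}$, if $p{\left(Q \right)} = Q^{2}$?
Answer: $\frac{648891794}{158229135} \approx 4.101$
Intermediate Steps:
$V = -31455$ ($V = 9 - 6^{2} \cdot 19 \cdot 46 = 9 - 36 \cdot 19 \cdot 46 = 9 - 684 \cdot 46 = 9 - 31464 = -31455$)
$- \frac{129039}{V} + \frac{G{\left(-622 \right)}}{452730} = - \frac{129039}{-31455} - \frac{622}{452730} = \left(-129039\right) \left(- \frac{1}{31455}\right) - \frac{311}{226365} = \frac{43013}{10485} - \frac{311}{226365} = \frac{648891794}{158229135}$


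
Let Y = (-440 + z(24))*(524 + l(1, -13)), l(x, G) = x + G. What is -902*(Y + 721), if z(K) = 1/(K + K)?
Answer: 607627790/3 ≈ 2.0254e+8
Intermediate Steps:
l(x, G) = G + x
z(K) = 1/(2*K)
Y = -675808/3 (Y = (-440 + (½)/24)*(524 + (-13 + 1)) = (-440 + (½)*(1/24))*(524 - 12) = (-440 + 1/48)*512 = -21119/48*512 = -675808/3 ≈ -2.2527e+5)
-902*(Y + 721) = -902*(-675808/3 + 721) = -902*(-673645/3) = 607627790/3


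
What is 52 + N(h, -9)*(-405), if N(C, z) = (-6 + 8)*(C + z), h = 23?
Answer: -11288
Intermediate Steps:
N(C, z) = 2*C + 2*z (N(C, z) = 2*(C + z) = 2*C + 2*z)
52 + N(h, -9)*(-405) = 52 + (2*23 + 2*(-9))*(-405) = 52 + (46 - 18)*(-405) = 52 + 28*(-405) = 52 - 11340 = -11288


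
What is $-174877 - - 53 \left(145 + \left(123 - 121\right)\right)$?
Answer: $-167086$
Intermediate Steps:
$-174877 - - 53 \left(145 + \left(123 - 121\right)\right) = -174877 - - 53 \left(145 + 2\right) = -174877 - \left(-53\right) 147 = -174877 - -7791 = -174877 + 7791 = -167086$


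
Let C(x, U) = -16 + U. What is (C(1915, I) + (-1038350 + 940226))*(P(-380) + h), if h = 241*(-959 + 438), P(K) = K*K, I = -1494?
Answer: -1877004926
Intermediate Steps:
P(K) = K²
h = -125561 (h = 241*(-521) = -125561)
(C(1915, I) + (-1038350 + 940226))*(P(-380) + h) = ((-16 - 1494) + (-1038350 + 940226))*((-380)² - 125561) = (-1510 - 98124)*(144400 - 125561) = -99634*18839 = -1877004926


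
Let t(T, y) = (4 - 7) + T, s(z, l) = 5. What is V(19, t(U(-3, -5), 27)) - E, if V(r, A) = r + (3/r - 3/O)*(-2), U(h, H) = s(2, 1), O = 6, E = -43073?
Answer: 818761/19 ≈ 43093.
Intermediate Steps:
U(h, H) = 5
t(T, y) = -3 + T
V(r, A) = 1 + r - 6/r (V(r, A) = r + (3/r - 3/6)*(-2) = r + (3/r - 3*⅙)*(-2) = r + (3/r - ½)*(-2) = r + (-½ + 3/r)*(-2) = r + (1 - 6/r) = 1 + r - 6/r)
V(19, t(U(-3, -5), 27)) - E = (1 + 19 - 6/19) - 1*(-43073) = (1 + 19 - 6*1/19) + 43073 = (1 + 19 - 6/19) + 43073 = 374/19 + 43073 = 818761/19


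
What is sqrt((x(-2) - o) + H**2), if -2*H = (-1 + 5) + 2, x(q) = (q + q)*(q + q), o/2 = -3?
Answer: sqrt(31) ≈ 5.5678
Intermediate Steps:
o = -6 (o = 2*(-3) = -6)
x(q) = 4*q**2 (x(q) = (2*q)*(2*q) = 4*q**2)
H = -3 (H = -((-1 + 5) + 2)/2 = -(4 + 2)/2 = -1/2*6 = -3)
sqrt((x(-2) - o) + H**2) = sqrt((4*(-2)**2 - 1*(-6)) + (-3)**2) = sqrt((4*4 + 6) + 9) = sqrt((16 + 6) + 9) = sqrt(22 + 9) = sqrt(31)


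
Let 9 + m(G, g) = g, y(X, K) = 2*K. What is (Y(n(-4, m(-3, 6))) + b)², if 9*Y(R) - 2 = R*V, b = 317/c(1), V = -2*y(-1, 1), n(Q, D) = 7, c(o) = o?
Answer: 7991929/81 ≈ 98666.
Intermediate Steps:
m(G, g) = -9 + g
V = -4 ≈ -4.0000
b = 317 (b = 317/1 = 317*1 = 317)
Y(R) = 2/9 - 4*R/9 (Y(R) = 2/9 + (R*(-4))/9 = 2/9 + (-4*R)/9 = 2/9 - 4*R/9)
(Y(n(-4, m(-3, 6))) + b)² = ((2/9 - 4/9*7) + 317)² = ((2/9 - 28/9) + 317)² = (-26/9 + 317)² = (2827/9)² = 7991929/81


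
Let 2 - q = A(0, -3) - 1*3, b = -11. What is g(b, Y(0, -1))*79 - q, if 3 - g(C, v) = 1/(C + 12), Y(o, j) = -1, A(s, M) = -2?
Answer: 151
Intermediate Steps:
g(C, v) = 3 - 1/(12 + C) (g(C, v) = 3 - 1/(C + 12) = 3 - 1/(12 + C))
q = 7 (q = 2 - (-2 - 1*3) = 2 - (-2 - 3) = 2 - 1*(-5) = 2 + 5 = 7)
g(b, Y(0, -1))*79 - q = ((35 + 3*(-11))/(12 - 11))*79 - 1*7 = ((35 - 33)/1)*79 - 7 = (1*2)*79 - 7 = 2*79 - 7 = 158 - 7 = 151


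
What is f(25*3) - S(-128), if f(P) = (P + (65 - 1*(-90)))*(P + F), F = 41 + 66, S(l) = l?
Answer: 41988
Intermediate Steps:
F = 107
f(P) = (107 + P)*(155 + P) (f(P) = (P + (65 - 1*(-90)))*(P + 107) = (P + (65 + 90))*(107 + P) = (P + 155)*(107 + P) = (155 + P)*(107 + P) = (107 + P)*(155 + P))
f(25*3) - S(-128) = (16585 + (25*3)**2 + 262*(25*3)) - 1*(-128) = (16585 + 75**2 + 262*75) + 128 = (16585 + 5625 + 19650) + 128 = 41860 + 128 = 41988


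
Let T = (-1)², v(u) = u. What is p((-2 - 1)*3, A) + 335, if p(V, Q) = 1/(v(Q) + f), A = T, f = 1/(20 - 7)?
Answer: 4703/14 ≈ 335.93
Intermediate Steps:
f = 1/13 ≈ 0.076923
T = 1
A = 1
p(V, Q) = 1/(1/13 + Q) (p(V, Q) = 1/(Q + 1/13) = 1/(1/13 + Q))
p((-2 - 1)*3, A) + 335 = 13/(1 + 13*1) + 335 = 13/(1 + 13) + 335 = 13/14 + 335 = 4703/14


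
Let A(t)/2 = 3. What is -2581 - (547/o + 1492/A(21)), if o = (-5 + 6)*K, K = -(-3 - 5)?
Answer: -69553/24 ≈ -2898.0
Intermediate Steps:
K = 8 (K = -1*(-8) = 8)
A(t) = 6 (A(t) = 2*3 = 6)
o = 8 (o = (-5 + 6)*8 = 1*8 = 8)
-2581 - (547/o + 1492/A(21)) = -2581 - (547/8 + 1492/6) = -2581 - (547*(⅛) + 1492*(⅙)) = -2581 - (547/8 + 746/3) = -2581 - 1*7609/24 = -2581 - 7609/24 = -69553/24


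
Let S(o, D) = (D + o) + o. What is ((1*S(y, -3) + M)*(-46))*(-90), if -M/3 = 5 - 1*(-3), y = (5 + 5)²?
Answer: 716220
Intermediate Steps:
y = 100 (y = 10² = 100)
S(o, D) = D + 2*o
M = -24 (M = -3*(5 - 1*(-3)) = -3*(5 + 3) = -3*8 = -24)
((1*S(y, -3) + M)*(-46))*(-90) = ((1*(-3 + 2*100) - 24)*(-46))*(-90) = ((1*(-3 + 200) - 24)*(-46))*(-90) = ((1*197 - 24)*(-46))*(-90) = ((197 - 24)*(-46))*(-90) = (173*(-46))*(-90) = -7958*(-90) = 716220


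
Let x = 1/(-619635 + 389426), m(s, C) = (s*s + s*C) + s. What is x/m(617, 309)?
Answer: -1/131670109431 ≈ -7.5947e-12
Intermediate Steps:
m(s, C) = s + s² + C*s (m(s, C) = (s² + C*s) + s = s + s² + C*s)
x = -1/230209 (x = 1/(-230209) = -1/230209 ≈ -4.3439e-6)
x/m(617, 309) = -1/(617*(1 + 309 + 617))/230209 = -1/(230209*(617*927)) = -1/230209/571959 = -1/230209*1/571959 = -1/131670109431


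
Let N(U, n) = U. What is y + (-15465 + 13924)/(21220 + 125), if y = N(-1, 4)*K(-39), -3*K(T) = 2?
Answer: 12689/21345 ≈ 0.59447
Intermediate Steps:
K(T) = -⅔ (K(T) = -⅓*2 = -⅔)
y = ⅔ (y = -1*(-⅔) = ⅔ ≈ 0.66667)
y + (-15465 + 13924)/(21220 + 125) = ⅔ + (-15465 + 13924)/(21220 + 125) = ⅔ - 1541/21345 = 12689/21345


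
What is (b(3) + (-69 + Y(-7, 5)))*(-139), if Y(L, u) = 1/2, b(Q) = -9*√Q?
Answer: 19043/2 + 1251*√3 ≈ 11688.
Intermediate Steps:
Y(L, u) = ½
(b(3) + (-69 + Y(-7, 5)))*(-139) = (-9*√3 + (-69 + ½))*(-139) = (-9*√3 - 137/2)*(-139) = (-137/2 - 9*√3)*(-139) = 19043/2 + 1251*√3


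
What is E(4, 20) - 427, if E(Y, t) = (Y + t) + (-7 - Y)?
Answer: -414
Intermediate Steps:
E(Y, t) = -7 + t
E(4, 20) - 427 = (-7 + 20) - 427 = 13 - 427 = -414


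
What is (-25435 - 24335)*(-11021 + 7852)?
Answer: 157721130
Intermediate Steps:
(-25435 - 24335)*(-11021 + 7852) = -49770*(-3169) = 157721130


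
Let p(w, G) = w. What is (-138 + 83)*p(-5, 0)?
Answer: 275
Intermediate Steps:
(-138 + 83)*p(-5, 0) = (-138 + 83)*(-5) = -55*(-5) = 275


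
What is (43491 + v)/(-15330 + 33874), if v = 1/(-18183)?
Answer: 197699213/84296388 ≈ 2.3453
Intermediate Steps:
v = -1/18183 ≈ -5.4996e-5
(43491 + v)/(-15330 + 33874) = (43491 - 1/18183)/(-15330 + 33874) = (790796852/18183)/18544 = (790796852/18183)*(1/18544) = 197699213/84296388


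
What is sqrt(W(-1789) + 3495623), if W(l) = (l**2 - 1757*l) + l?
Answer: 2*sqrt(2459407) ≈ 3136.5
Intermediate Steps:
W(l) = l**2 - 1756*l
sqrt(W(-1789) + 3495623) = sqrt(-1789*(-1756 - 1789) + 3495623) = sqrt(-1789*(-3545) + 3495623) = sqrt(6342005 + 3495623) = sqrt(9837628) = 2*sqrt(2459407)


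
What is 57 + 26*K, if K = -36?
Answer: -879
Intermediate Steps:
57 + 26*K = 57 + 26*(-36) = 57 - 936 = -879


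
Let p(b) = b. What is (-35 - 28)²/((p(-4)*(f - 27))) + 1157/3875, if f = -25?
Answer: 15620531/806000 ≈ 19.380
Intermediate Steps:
(-35 - 28)²/((p(-4)*(f - 27))) + 1157/3875 = (-35 - 28)²/((-4*(-25 - 27))) + 1157/3875 = (-63)²/((-4*(-52))) + 1157*(1/3875) = 3969/208 + 1157/3875 = 15620531/806000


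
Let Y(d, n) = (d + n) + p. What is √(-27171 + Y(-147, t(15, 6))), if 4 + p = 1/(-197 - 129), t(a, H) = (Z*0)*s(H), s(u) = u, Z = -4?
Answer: I*√2903673198/326 ≈ 165.29*I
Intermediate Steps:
t(a, H) = 0 (t(a, H) = (-4*0)*H = 0*H = 0)
p = -1305/326 (p = -4 + 1/(-197 - 129) = -4 + 1/(-326) = -4 - 1/326 = -1305/326 ≈ -4.0031)
Y(d, n) = -1305/326 + d + n (Y(d, n) = (d + n) - 1305/326 = -1305/326 + d + n)
√(-27171 + Y(-147, t(15, 6))) = √(-27171 + (-1305/326 - 147 + 0)) = √(-27171 - 49227/326) = √(-8906973/326) = I*√2903673198/326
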